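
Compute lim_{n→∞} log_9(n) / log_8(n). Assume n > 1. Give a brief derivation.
lim = ln(8) / ln(9) = log_9(8)

Change of base: log_9(n) = ln n / ln 9 and log_8(n) = ln n / ln 8. The ratio is (ln n / ln 9) · (ln 8 / ln n) = ln 8 / ln 9, a constant independent of n. So the limit is ln 8 / ln 9 = log_9(8).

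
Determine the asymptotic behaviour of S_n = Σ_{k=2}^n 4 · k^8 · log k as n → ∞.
S_n ~ 4 · n^9 log n / 9 − 4 · n^9 / 81

By integral comparison, S_n = ∫_1^n 4 · x^8 · log x dx + O(n^8 · log n). For the integral, ∫ x^8 log x dx = n^9 log n / 9 − n^9/81 (integration by parts). Hence S_n ~ 4 · n^9 log n / 9 − 4 · n^9 / 81.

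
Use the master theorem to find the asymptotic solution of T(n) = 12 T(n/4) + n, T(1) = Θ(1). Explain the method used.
T(n) = Θ(n^(log_4 12))

Master theorem: compare f(n) = n to n^(log_4 12) where log_4 12 ≈ 1.792. Since 1 < log_4 12, we have f(n) = O(n^(log_4 12 − ε)) for some ε > 0 — Case 1. Hence T(n) = Θ(n^(log_4 12)).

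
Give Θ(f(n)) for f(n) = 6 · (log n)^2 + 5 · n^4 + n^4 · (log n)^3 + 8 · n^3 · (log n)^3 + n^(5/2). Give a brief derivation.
f(n) ∈ Θ(n^4 · (log n)^3)

Compare the terms by growth order. For large n, n^a · (log n)^b dominates n^a' · (log n)^b' iff a > a', or (a = a' and b > b'). Ranking the 5 terms shows the dominant one is n^4 · (log n)^3. Hence f(n) ∈ Θ(n^4 · (log n)^3).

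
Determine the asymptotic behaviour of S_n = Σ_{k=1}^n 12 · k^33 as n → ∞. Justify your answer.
S_n ~ 6 · n^34 / 17

By integral comparison (Euler-Maclaurin), Σ_{k=1}^n 12 · k^33 = 12 · ∫_0^n x^33 dx + O(n^33) = 12 · n^34/34 = 6 · n^34 / 17 + O(n^33). (Equivalently, Faulhaber's formula gives the same leading term.)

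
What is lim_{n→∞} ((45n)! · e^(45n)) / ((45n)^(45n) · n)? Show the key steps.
lim = 0

Stirling: (45n)! ~ sqrt(2π·45n) · (45n/e)^(45n). Hence
  (45n)! · e^(45n) / (45n)^(45n) ~ sqrt(2π·45n).
Dividing by n: sqrt(2π·45n) / n = sqrt(2π·45) · n^((1−2)/2), so the expression behaves like sqrt(2π·45) · n^((1−2)/2) → 0.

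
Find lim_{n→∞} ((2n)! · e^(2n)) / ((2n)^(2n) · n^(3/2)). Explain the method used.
lim = 0

Stirling: (2n)! ~ sqrt(2π·2n) · (2n/e)^(2n). Hence
  (2n)! · e^(2n) / (2n)^(2n) ~ sqrt(2π·2n).
Dividing by n^(3/2): sqrt(2π·2n) / n^(3/2) = sqrt(2π·2) · n^((1−3)/2), so the expression behaves like sqrt(2π·2) · n^((1−3)/2) → 0.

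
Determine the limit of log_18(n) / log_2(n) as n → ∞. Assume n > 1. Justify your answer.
lim = ln(2) / ln(18) = log_18(2)

Change of base: log_18(n) = ln n / ln 18 and log_2(n) = ln n / ln 2. The ratio is (ln n / ln 18) · (ln 2 / ln n) = ln 2 / ln 18, a constant independent of n. So the limit is ln 2 / ln 18 = log_18(2).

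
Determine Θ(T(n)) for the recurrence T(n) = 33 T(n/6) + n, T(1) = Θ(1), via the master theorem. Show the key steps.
T(n) = Θ(n^(log_6 33))

Master theorem: compare f(n) = n to n^(log_6 33) where log_6 33 ≈ 1.951. Since 1 < log_6 33, we have f(n) = O(n^(log_6 33 − ε)) for some ε > 0 — Case 1. Hence T(n) = Θ(n^(log_6 33)).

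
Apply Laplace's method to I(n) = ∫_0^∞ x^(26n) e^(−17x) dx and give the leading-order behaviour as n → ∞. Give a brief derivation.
I(n) ~ (sqrt(2π·26n) / 17) · (26n/(17e))^(26n)

Write the integrand as exp(26n ln x − 17x) and set f(x) = 26n ln x − 17x. Then f'(x) = 26n/x − 17 = 0 at x* = 26n/17, and f''(x*) = −26n/x*^2 = −17^2/(26n). Laplace's method (interior maximum) gives
  I(n) ~ e^(f(x*)) · sqrt(2π / |f''(x*)|)
        = exp(26n ln(26n/17) − 26n) · sqrt(2π · 26n / 17^2)
        = (26n/17)^(26n) e^(−26n) · sqrt(2π·26n) / 17
        = (sqrt(2π·26n) / 17) · (26n/(17e))^(26n).
This matches Γ(26n+1)/17^(26n+1) with Stirling applied to Γ.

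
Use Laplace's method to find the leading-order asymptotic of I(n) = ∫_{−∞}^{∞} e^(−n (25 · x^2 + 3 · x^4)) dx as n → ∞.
I(n) ~ sqrt(π/(25n))

φ(x) = 25 · x^2 + 3 · x^4 has its unique global minimum at x* = 0 (since φ'(x) = 50x + 12x^3 = 0 only at x = 0 for real x with both coefficients positive, and φ → ∞ as |x| → ∞). At x* = 0, φ(0) = 0 and φ''(0) = 50. Laplace's method then gives
  I(n) ~ sqrt(2π / (n · φ''(0))) · e^(−n φ(0)) = sqrt(2π / (50n)) = sqrt(π/(25n)).
The 3 · x^4 term contributes only at subleading order (an O(1/n) relative correction).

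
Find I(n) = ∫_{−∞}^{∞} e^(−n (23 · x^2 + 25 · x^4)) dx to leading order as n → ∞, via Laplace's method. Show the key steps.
I(n) ~ sqrt(π/(23n))

φ(x) = 23 · x^2 + 25 · x^4 has its unique global minimum at x* = 0 (since φ'(x) = 46x + 100x^3 = 0 only at x = 0 for real x with both coefficients positive, and φ → ∞ as |x| → ∞). At x* = 0, φ(0) = 0 and φ''(0) = 46. Laplace's method then gives
  I(n) ~ sqrt(2π / (n · φ''(0))) · e^(−n φ(0)) = sqrt(2π / (46n)) = sqrt(π/(23n)).
The 25 · x^4 term contributes only at subleading order (an O(1/n) relative correction).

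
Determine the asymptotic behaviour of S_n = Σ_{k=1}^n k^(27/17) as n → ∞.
S_n ~ (17/44) · n^(44/17)

Integral comparison: Σ_{k=1}^n k^(27/17) = ∫_0^n x^(27/17) dx + O(n^(27/17)). The integral is n^(1 + 27/17) / (1 + 27/17) = n^((27+17)/17) / ((27+17)/17) = (17/44) · n^(44/17).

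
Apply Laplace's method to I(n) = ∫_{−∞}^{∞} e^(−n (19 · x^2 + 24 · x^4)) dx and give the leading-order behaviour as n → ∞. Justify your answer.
I(n) ~ sqrt(π/(19n))

φ(x) = 19 · x^2 + 24 · x^4 has its unique global minimum at x* = 0 (since φ'(x) = 38x + 96x^3 = 0 only at x = 0 for real x with both coefficients positive, and φ → ∞ as |x| → ∞). At x* = 0, φ(0) = 0 and φ''(0) = 38. Laplace's method then gives
  I(n) ~ sqrt(2π / (n · φ''(0))) · e^(−n φ(0)) = sqrt(2π / (38n)) = sqrt(π/(19n)).
The 24 · x^4 term contributes only at subleading order (an O(1/n) relative correction).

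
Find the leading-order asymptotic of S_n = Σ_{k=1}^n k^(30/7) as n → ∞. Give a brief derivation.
S_n ~ (7/37) · n^(37/7)

Integral comparison: Σ_{k=1}^n k^(30/7) = ∫_0^n x^(30/7) dx + O(n^(30/7)). The integral is n^(1 + 30/7) / (1 + 30/7) = n^((30+7)/7) / ((30+7)/7) = (7/37) · n^(37/7).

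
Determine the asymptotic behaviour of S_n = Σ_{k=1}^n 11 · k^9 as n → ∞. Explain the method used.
S_n ~ 11 · n^10 / 10

By integral comparison (Euler-Maclaurin), Σ_{k=1}^n 11 · k^9 = 11 · ∫_0^n x^9 dx + O(n^9) = 11 · n^10/10 + O(n^9). (Equivalently, Faulhaber's formula gives the same leading term.)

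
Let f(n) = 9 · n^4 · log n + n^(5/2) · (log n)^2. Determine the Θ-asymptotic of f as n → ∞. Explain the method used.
f(n) ∈ Θ(n^4 · log n)

Compare the terms by growth order. For large n, n^a · (log n)^b dominates n^a' · (log n)^b' iff a > a', or (a = a' and b > b'). Ranking the 2 terms shows the dominant one is 9 · n^4 · log n. Hence f(n) ∈ Θ(n^4 · log n).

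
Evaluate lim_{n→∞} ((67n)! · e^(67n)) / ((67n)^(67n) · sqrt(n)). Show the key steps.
lim = sqrt(2π·67)

Stirling: (67n)! ~ sqrt(2π·67n) · (67n/e)^(67n). Hence
  (67n)! · e^(67n) / (67n)^(67n) ~ sqrt(2π·67n).
Dividing by sqrt(n): sqrt(2π·67n) / sqrt(n) = sqrt(2π·67) · n^((1−1)/2), so the limit is sqrt(2π·67).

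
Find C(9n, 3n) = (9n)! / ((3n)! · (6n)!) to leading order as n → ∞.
C(9n, 3n) ~ (27/4)^(3n) · sqrt(3/(4π·3n))

Write N = 3n. Apply Stirling to each factorial:
  (3N)! ~ sqrt(2π·3N) · (3N/e)^(3N),
  N! ~ sqrt(2π N) · (N/e)^N,
  (2N)! ~ sqrt(2π·2N) · (2N/e)^(2N).
The exponential factors combine to (3N)^(3N) / (N^N · (2N)^(2N)) = 3^(3N)/2^(2N) = (3^3/2^2)^N = (27/4)^N.
The square-root prefactors combine to sqrt(2π·3N) / (sqrt(2π N)·sqrt(2π·2N)) = sqrt(3 / (2π·2·N)) = sqrt(3/(4π·3n)).
Substituting N = 3n: C(9n, 3n) ~ (27/4)^(3n) · sqrt(3/(4π·3n)).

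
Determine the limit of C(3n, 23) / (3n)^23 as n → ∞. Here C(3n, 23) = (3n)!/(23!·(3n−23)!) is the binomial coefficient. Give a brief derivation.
lim = 1/23! = 1/25852016738884976640000

With N = 3n → ∞: C(N, 23) / N^23 = [N(N−1)…(N−22)] / (23! · N^23) = (1/23!) · 1 · (1 − 1/(3n)) · … · (1 − 22/(3n)). Each factor → 1 as N → ∞, so the limit is 1/23! = 1/25852016738884976640000.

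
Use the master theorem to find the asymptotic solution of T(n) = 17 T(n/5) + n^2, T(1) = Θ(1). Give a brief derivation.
T(n) = Θ(n^2)

log_5 17 ≈ 1.760. f(n) = n^2 dominates n^(log_5 17) since 2 > 1.760, and the regularity condition a·f(n/b) = 17·(n/5)^2 = (17/25)·n^2 ≤ c·f(n) holds with c = 17/25 ≈ 0.68 < 1. So this is Case 3: T(n) = Θ(f(n)) = Θ(n^2).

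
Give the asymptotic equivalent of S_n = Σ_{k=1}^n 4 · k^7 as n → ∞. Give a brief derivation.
S_n ~ n^8 / 2

By integral comparison (Euler-Maclaurin), Σ_{k=1}^n 4 · k^7 = 4 · ∫_0^n x^7 dx + O(n^7) = 4 · n^8/8 = n^8 / 2 + O(n^7). (Equivalently, Faulhaber's formula gives the same leading term.)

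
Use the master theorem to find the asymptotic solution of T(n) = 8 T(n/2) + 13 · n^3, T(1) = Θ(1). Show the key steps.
T(n) = Θ(n^3 log n)

log_2 8 = 3, and f(n) = 13 · n^3 = Θ(n^(log_2 8)). This is Case 2 of the master theorem: T(n) = Θ(f(n) · log n) = Θ(n^3 log n).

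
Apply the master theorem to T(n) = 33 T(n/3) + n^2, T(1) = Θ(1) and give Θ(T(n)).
T(n) = Θ(n^(log_3 33))

Master theorem: compare f(n) = n^2 to n^(log_3 33) where log_3 33 ≈ 3.183. Since 2 < log_3 33, we have f(n) = O(n^(log_3 33 − ε)) for some ε > 0 — Case 1. Hence T(n) = Θ(n^(log_3 33)).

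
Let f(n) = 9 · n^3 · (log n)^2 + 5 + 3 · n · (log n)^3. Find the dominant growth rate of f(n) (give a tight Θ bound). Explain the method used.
f(n) ∈ Θ(n^3 · (log n)^2)

Compare the terms by growth order. For large n, n^a · (log n)^b dominates n^a' · (log n)^b' iff a > a', or (a = a' and b > b'). Ranking the 3 terms shows the dominant one is 9 · n^3 · (log n)^2. Hence f(n) ∈ Θ(n^3 · (log n)^2).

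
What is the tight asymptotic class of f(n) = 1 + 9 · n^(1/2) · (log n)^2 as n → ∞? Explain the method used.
f(n) ∈ Θ(n^(1/2) · (log n)^2)

Compare the terms by growth order. For large n, n^a · (log n)^b dominates n^a' · (log n)^b' iff a > a', or (a = a' and b > b'). Ranking the 2 terms shows the dominant one is 9 · n^(1/2) · (log n)^2. Hence f(n) ∈ Θ(n^(1/2) · (log n)^2).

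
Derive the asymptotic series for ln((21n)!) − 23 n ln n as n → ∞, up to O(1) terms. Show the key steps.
ln((21n)!) − 23 n ln n = −2 n ln n + 21(ln 21 − 1) n + (1/2) ln(2π·21n) + O(1/n)

Stirling: ln((21n)!) = 21n ln(21n) − 21n + (1/2) ln(2π·21n) + O(1/n).
Expand 21n ln(21n) = 21n (ln n + ln 21) = 21n ln n + 21n ln 21.
Subtract 23n ln n: leading term is (21 − 23) n ln n = −2 n ln n. The next term is 21n ln 21 − 21n = 21(ln 21 − 1) n. Then the (1/2) ln(2π·21n) correction.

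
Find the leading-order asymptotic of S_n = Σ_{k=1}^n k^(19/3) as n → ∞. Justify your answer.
S_n ~ (3/22) · n^(22/3)

Integral comparison: Σ_{k=1}^n k^(19/3) = ∫_0^n x^(19/3) dx + O(n^(19/3)). The integral is n^(1 + 19/3) / (1 + 19/3) = n^((19+3)/3) / ((19+3)/3) = (3/22) · n^(22/3).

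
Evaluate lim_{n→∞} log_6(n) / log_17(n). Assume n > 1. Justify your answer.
lim = ln(17) / ln(6) = log_6(17)

Change of base: log_6(n) = ln n / ln 6 and log_17(n) = ln n / ln 17. The ratio is (ln n / ln 6) · (ln 17 / ln n) = ln 17 / ln 6, a constant independent of n. So the limit is ln 17 / ln 6 = log_6(17).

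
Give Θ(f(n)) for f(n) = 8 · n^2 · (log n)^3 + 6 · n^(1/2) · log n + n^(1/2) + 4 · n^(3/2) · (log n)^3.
f(n) ∈ Θ(n^2 · (log n)^3)

Compare the terms by growth order. For large n, n^a · (log n)^b dominates n^a' · (log n)^b' iff a > a', or (a = a' and b > b'). Ranking the 4 terms shows the dominant one is 8 · n^2 · (log n)^3. Hence f(n) ∈ Θ(n^2 · (log n)^3).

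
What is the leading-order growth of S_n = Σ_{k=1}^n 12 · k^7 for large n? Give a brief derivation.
S_n ~ 3 · n^8 / 2

By integral comparison (Euler-Maclaurin), Σ_{k=1}^n 12 · k^7 = 12 · ∫_0^n x^7 dx + O(n^7) = 12 · n^8/8 = 3 · n^8 / 2 + O(n^7). (Equivalently, Faulhaber's formula gives the same leading term.)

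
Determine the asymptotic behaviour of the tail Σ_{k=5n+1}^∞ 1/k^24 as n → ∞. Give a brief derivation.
Σ_{k>5n} 1/k^24 ~ 1/(23 · (5n)^23)

Compare to the integral: ∫_{5n}^∞ x^(−24) dx = [−x^(−23)/23]_{5n}^∞ = 1/((24−1)·(5n)^23). Euler-Maclaurin then gives
  Σ_{k>5n} 1/k^24 = ∫_{5n}^∞ dx/x^24 − 1/(2·(5n)^24) + O(1/(5n)^25).
(Equivalently this is ζ(24) − Σ_{k≤5n} 1/k^24.)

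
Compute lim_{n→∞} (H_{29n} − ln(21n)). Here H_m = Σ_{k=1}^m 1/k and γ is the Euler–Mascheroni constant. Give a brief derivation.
lim = ln(29/21) + γ

By Euler-Maclaurin, H_m = ln m + γ + O(1/m). So
  H_{29n} − ln(21n) = ln(29n) + γ − ln(21n) + O(1/n)
                       = ln(29/21) + γ + O(1/n).
Hence the limit is ln(29/21) + γ.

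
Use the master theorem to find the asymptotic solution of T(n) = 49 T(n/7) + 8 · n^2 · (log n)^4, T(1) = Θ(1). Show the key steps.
T(n) = Θ(n^2 · (log n)^5)

Here log_7 49 = 2 and f(n) = 8 · n^2 · (log n)^4 = Θ(n^(log_7 49) · (log n)^4). This is the extended Case 2 of the master theorem (f matches the critical exponent up to log factors), giving T(n) = Θ(n^(log_7 49) · (log n)^(4+1)) = Θ(n^2 · (log n)^5).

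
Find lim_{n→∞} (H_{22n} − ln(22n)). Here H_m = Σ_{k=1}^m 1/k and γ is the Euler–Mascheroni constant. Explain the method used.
lim = γ

By Euler-Maclaurin, H_m = ln m + γ + O(1/m). So
  H_{22n} − ln(22n) = ln(22n) + γ − ln(22n) + O(1/n)
                       = ln(22/22) + γ + O(1/n).
Hence the limit is γ (since ln 1 = 0).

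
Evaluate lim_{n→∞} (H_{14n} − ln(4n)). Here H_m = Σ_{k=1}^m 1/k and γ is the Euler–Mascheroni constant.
lim = ln(7/2) + γ

By Euler-Maclaurin, H_m = ln m + γ + O(1/m). So
  H_{14n} − ln(4n) = ln(14n) + γ − ln(4n) + O(1/n)
                       = ln(14/4) + γ + O(1/n).
Hence the limit is ln(14/4) + γ (= ln(7/2)).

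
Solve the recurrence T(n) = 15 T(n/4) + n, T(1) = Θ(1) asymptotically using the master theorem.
T(n) = Θ(n^(log_4 15))

Master theorem: compare f(n) = n to n^(log_4 15) where log_4 15 ≈ 1.953. Since 1 < log_4 15, we have f(n) = O(n^(log_4 15 − ε)) for some ε > 0 — Case 1. Hence T(n) = Θ(n^(log_4 15)).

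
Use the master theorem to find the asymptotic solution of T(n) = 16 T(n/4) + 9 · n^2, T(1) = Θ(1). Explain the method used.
T(n) = Θ(n^2 log n)

log_4 16 = 2, and f(n) = 9 · n^2 = Θ(n^(log_4 16)). This is Case 2 of the master theorem: T(n) = Θ(f(n) · log n) = Θ(n^2 log n).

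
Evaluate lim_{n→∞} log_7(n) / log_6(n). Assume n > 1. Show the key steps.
lim = ln(6) / ln(7) = log_7(6)

Change of base: log_7(n) = ln n / ln 7 and log_6(n) = ln n / ln 6. The ratio is (ln n / ln 7) · (ln 6 / ln n) = ln 6 / ln 7, a constant independent of n. So the limit is ln 6 / ln 7 = log_7(6).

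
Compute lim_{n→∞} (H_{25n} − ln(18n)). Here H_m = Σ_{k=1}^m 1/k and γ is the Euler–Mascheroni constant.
lim = ln(25/18) + γ

By Euler-Maclaurin, H_m = ln m + γ + O(1/m). So
  H_{25n} − ln(18n) = ln(25n) + γ − ln(18n) + O(1/n)
                       = ln(25/18) + γ + O(1/n).
Hence the limit is ln(25/18) + γ.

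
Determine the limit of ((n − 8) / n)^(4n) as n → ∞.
lim = e^(−32)

Rewrite as (1 − 8/n)^(4n). By the standard limit (1 + x/n)^n → e^x, we have (1 − 8/n)^n → e^(−8), and raising to the 4th power gives e^(−32).
More precisely, ln[(1 − 8/n)^(4n)] = 4n · ln(1 − 8/n) = 4n · (-8/n + O(1/n^2)) = -32 + O(1/n) → -32.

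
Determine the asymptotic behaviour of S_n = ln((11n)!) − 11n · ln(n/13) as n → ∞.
S_n ~ 11n · (ln 143 − 1) + O(ln n)

Stirling: ln((11n)!) = 11n ln(11n) − 11n + O(ln n).
  S_n = 11n ln(11n) − 11n − 11n ln(n/13) + O(ln n)
      = 11n ln(11n) − 11n ln n + 11n ln 13 − 11n + O(ln n)
      = 11n ln 11 + 11n ln 13 − 11n + O(ln n)
      = 11n (ln 143 − 1) + O(ln n).
Numerically ln(143) − 1 ≈ 3.9628.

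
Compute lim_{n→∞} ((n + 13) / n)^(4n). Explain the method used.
lim = e^52

Rewrite as (1 + 13/n)^(4n). By the standard limit (1 + x/n)^n → e^x, we have (1 + 13/n)^n → e^13, and raising to the 4th power gives e^52.
More precisely, ln[(1 + 13/n)^(4n)] = 4n · ln(1 + 13/n) = 4n · (13/n + O(1/n^2)) = 52 + O(1/n) → 52.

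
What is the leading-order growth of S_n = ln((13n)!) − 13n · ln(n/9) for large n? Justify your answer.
S_n ~ 13n · (ln 117 − 1) + O(ln n)

Stirling: ln((13n)!) = 13n ln(13n) − 13n + O(ln n).
  S_n = 13n ln(13n) − 13n − 13n ln(n/9) + O(ln n)
      = 13n ln(13n) − 13n ln n + 13n ln 9 − 13n + O(ln n)
      = 13n ln 13 + 13n ln 9 − 13n + O(ln n)
      = 13n (ln 117 − 1) + O(ln n).
Numerically ln(117) − 1 ≈ 3.7622.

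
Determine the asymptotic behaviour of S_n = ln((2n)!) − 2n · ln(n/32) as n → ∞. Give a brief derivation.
S_n ~ 2n · (ln 64 − 1) + O(ln n)

Stirling: ln((2n)!) = 2n ln(2n) − 2n + O(ln n).
  S_n = 2n ln(2n) − 2n − 2n ln(n/32) + O(ln n)
      = 2n ln(2n) − 2n ln n + 2n ln 32 − 2n + O(ln n)
      = 2n ln 2 + 2n ln 32 − 2n + O(ln n)
      = 2n (ln 64 − 1) + O(ln n).
Numerically ln(64) − 1 ≈ 3.1589.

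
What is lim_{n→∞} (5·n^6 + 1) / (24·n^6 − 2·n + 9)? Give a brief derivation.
lim = 5/24

For large n the leading n^6 terms dominate both numerator and denominator. Dividing top and bottom by n^6, every other term tends to 0, leaving 5/24.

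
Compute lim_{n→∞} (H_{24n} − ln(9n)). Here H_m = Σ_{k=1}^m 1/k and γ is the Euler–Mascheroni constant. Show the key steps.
lim = ln(8/3) + γ

By Euler-Maclaurin, H_m = ln m + γ + O(1/m). So
  H_{24n} − ln(9n) = ln(24n) + γ − ln(9n) + O(1/n)
                       = ln(24/9) + γ + O(1/n).
Hence the limit is ln(24/9) + γ (= ln(8/3)).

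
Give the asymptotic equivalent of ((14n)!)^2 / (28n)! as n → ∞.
((14n)!)^2/(28n)! ~ ((2π·14n)^(1/2) / sqrt(2)) · 2^(−2·14n)  →  0

Write N = 14n. Stirling: N! ~ sqrt(2π N)(N/e)^N and (2N)! ~ sqrt(2π·2N)·(2N/e)^(2N).
  (N!)^2/(2N)! ~ (2π N)^(2/2) (N/e)^(2N) / [sqrt(2π·2N) (2N/e)^(2N)]
     = (2π N)^(2/2) / sqrt(2π·2N) · (N/(2N))^(2N)
     = (2π N)^((2−1)/2) / sqrt(2) · 2^(−2N).
Since 2^2 > 1, the factor 2^(−2N) decays exponentially, so the ratio → 0. Substituting N = 14n gives the stated form.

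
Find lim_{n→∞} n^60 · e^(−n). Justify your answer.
lim = 0

Exponentials with base > 1 dominate every fixed polynomial: for any fixed c, n^c / e^n → 0 as n → ∞ (e.g. by the ratio test, or since e^n grows faster than any power of n). Hence n^60 · e^(−n) = n^60 / e^n → 0.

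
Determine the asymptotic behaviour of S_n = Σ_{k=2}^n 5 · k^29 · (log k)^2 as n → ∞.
S_n ~ n^30 · (log n)^2 / 6

By integral comparison, S_n = ∫_1^n 5 · x^29 · (log x)^2 dx + O(n^29 · (log n)^2). For the integral, the leading term of ∫_1^n x^29 (log x)^2 dx is n^30/30 · (log n)^2 (by repeated integration by parts; each step lowers the log-exponent and produces a relatively O(1/log n) correction). Hence S_n ~ n^30 · (log n)^2 / 6.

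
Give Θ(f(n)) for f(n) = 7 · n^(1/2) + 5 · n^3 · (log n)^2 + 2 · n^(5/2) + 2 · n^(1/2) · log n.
f(n) ∈ Θ(n^3 · (log n)^2)

Compare the terms by growth order. For large n, n^a · (log n)^b dominates n^a' · (log n)^b' iff a > a', or (a = a' and b > b'). Ranking the 4 terms shows the dominant one is 5 · n^3 · (log n)^2. Hence f(n) ∈ Θ(n^3 · (log n)^2).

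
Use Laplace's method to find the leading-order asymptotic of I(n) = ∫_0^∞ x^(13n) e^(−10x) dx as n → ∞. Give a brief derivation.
I(n) ~ (sqrt(2π·13n) / 10) · (13n/(10e))^(13n)

Write the integrand as exp(13n ln x − 10x) and set f(x) = 13n ln x − 10x. Then f'(x) = 13n/x − 10 = 0 at x* = 13n/10, and f''(x*) = −13n/x*^2 = −10^2/(13n). Laplace's method (interior maximum) gives
  I(n) ~ e^(f(x*)) · sqrt(2π / |f''(x*)|)
        = exp(13n ln(13n/10) − 13n) · sqrt(2π · 13n / 10^2)
        = (13n/10)^(13n) e^(−13n) · sqrt(2π·13n) / 10
        = (sqrt(2π·13n) / 10) · (13n/(10e))^(13n).
This matches Γ(13n+1)/10^(13n+1) with Stirling applied to Γ.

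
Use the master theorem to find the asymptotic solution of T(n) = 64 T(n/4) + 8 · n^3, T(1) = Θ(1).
T(n) = Θ(n^3 log n)

log_4 64 = 3, and f(n) = 8 · n^3 = Θ(n^(log_4 64)). This is Case 2 of the master theorem: T(n) = Θ(f(n) · log n) = Θ(n^3 log n).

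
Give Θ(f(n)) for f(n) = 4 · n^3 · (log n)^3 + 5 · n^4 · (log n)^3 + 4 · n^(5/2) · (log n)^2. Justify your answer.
f(n) ∈ Θ(n^4 · (log n)^3)

Compare the terms by growth order. For large n, n^a · (log n)^b dominates n^a' · (log n)^b' iff a > a', or (a = a' and b > b'). Ranking the 3 terms shows the dominant one is 5 · n^4 · (log n)^3. Hence f(n) ∈ Θ(n^4 · (log n)^3).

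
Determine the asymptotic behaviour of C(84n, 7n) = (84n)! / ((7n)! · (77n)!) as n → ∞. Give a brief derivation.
C(84n, 7n) ~ (8916100448256/285311670611)^(7n) · sqrt(6/(11π·7n))

Write N = 7n. Apply Stirling to each factorial:
  (12N)! ~ sqrt(2π·12N) · (12N/e)^(12N),
  N! ~ sqrt(2π N) · (N/e)^N,
  (11N)! ~ sqrt(2π·11N) · (11N/e)^(11N).
The exponential factors combine to (12N)^(12N) / (N^N · (11N)^(11N)) = 12^(12N)/11^(11N) = (12^12/11^11)^N = (8916100448256/285311670611)^N.
The square-root prefactors combine to sqrt(2π·12N) / (sqrt(2π N)·sqrt(2π·11N)) = sqrt(12 / (2π·11·N)) = sqrt(6/(11π·7n)).
Substituting N = 7n: C(84n, 7n) ~ (8916100448256/285311670611)^(7n) · sqrt(6/(11π·7n)).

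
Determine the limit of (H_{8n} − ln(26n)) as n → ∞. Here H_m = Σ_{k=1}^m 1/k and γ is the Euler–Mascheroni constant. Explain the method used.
lim = ln(4/13) + γ

By Euler-Maclaurin, H_m = ln m + γ + O(1/m). So
  H_{8n} − ln(26n) = ln(8n) + γ − ln(26n) + O(1/n)
                       = ln(8/26) + γ + O(1/n).
Hence the limit is ln(8/26) + γ (= ln(4/13)).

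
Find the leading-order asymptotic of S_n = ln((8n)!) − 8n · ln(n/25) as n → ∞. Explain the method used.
S_n ~ 8n · (ln 200 − 1) + O(ln n)

Stirling: ln((8n)!) = 8n ln(8n) − 8n + O(ln n).
  S_n = 8n ln(8n) − 8n − 8n ln(n/25) + O(ln n)
      = 8n ln(8n) − 8n ln n + 8n ln 25 − 8n + O(ln n)
      = 8n ln 8 + 8n ln 25 − 8n + O(ln n)
      = 8n (ln 200 − 1) + O(ln n).
Numerically ln(200) − 1 ≈ 4.2983.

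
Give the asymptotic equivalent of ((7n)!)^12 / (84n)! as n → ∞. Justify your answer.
((7n)!)^12/(84n)! ~ ((2π·7n)^(11/2) / sqrt(12)) · 12^(−12·7n)  →  0

Write N = 7n. Stirling: N! ~ sqrt(2π N)(N/e)^N and (12N)! ~ sqrt(2π·12N)·(12N/e)^(12N).
  (N!)^12/(12N)! ~ (2π N)^(12/2) (N/e)^(12N) / [sqrt(2π·12N) (12N/e)^(12N)]
     = (2π N)^(12/2) / sqrt(2π·12N) · (N/(12N))^(12N)
     = (2π N)^((12−1)/2) / sqrt(12) · 12^(−12N).
Since 12^12 > 1, the factor 12^(−12N) decays exponentially, so the ratio → 0. Substituting N = 7n gives the stated form.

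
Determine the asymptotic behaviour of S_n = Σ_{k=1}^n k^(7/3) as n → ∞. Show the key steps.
S_n ~ (3/10) · n^(10/3)

Integral comparison: Σ_{k=1}^n k^(7/3) = ∫_0^n x^(7/3) dx + O(n^(7/3)). The integral is n^(1 + 7/3) / (1 + 7/3) = n^((7+3)/3) / ((7+3)/3) = (3/10) · n^(10/3).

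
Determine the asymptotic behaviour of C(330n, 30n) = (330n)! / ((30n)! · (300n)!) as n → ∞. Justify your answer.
C(330n, 30n) ~ (285311670611/10000000000)^(30n) · sqrt(11/(20π·30n))

Write N = 30n. Apply Stirling to each factorial:
  (11N)! ~ sqrt(2π·11N) · (11N/e)^(11N),
  N! ~ sqrt(2π N) · (N/e)^N,
  (10N)! ~ sqrt(2π·10N) · (10N/e)^(10N).
The exponential factors combine to (11N)^(11N) / (N^N · (10N)^(10N)) = 11^(11N)/10^(10N) = (11^11/10^10)^N = (285311670611/10000000000)^N.
The square-root prefactors combine to sqrt(2π·11N) / (sqrt(2π N)·sqrt(2π·10N)) = sqrt(11 / (2π·10·N)) = sqrt(11/(20π·30n)).
Substituting N = 30n: C(330n, 30n) ~ (285311670611/10000000000)^(30n) · sqrt(11/(20π·30n)).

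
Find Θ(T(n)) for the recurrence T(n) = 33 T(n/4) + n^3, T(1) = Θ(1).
T(n) = Θ(n^3)

log_4 33 ≈ 2.522. f(n) = n^3 dominates n^(log_4 33) since 3 > 2.522, and the regularity condition a·f(n/b) = 33·(n/4)^3 = (33/64)·n^3 ≤ c·f(n) holds with c = 33/64 ≈ 0.516 < 1. So this is Case 3: T(n) = Θ(f(n)) = Θ(n^3).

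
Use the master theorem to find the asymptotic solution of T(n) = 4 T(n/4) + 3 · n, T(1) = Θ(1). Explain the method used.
T(n) = Θ(n log n)

log_4 4 = 1, and f(n) = 3 · n = Θ(n^(log_4 4)). This is Case 2 of the master theorem: T(n) = Θ(f(n) · log n) = Θ(n log n).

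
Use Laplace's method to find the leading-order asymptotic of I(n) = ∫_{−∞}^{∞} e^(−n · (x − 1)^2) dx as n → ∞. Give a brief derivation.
I(n) = sqrt(π/n)

Here φ(x) = (x − 1)^2 has its unique minimum at x* = 1 with φ(x*) = 0 and φ''(x*) = 2. Laplace's method gives
  I(n) ~ e^(−n φ(x*)) · sqrt(2π / (n · φ''(x*))) = sqrt(2π / (2n)) = sqrt(π/n).
This is exact: substituting u = (x − 1)·sqrt(n) gives I(n) = (1/sqrt(n)) ∫_{−∞}^{∞} e^(−u^2) du = sqrt(π/n).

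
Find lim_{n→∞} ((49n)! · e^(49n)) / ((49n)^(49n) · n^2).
lim = 0

Stirling: (49n)! ~ sqrt(2π·49n) · (49n/e)^(49n). Hence
  (49n)! · e^(49n) / (49n)^(49n) ~ sqrt(2π·49n).
Dividing by n^2: sqrt(2π·49n) / n^2 = sqrt(2π·49) · n^((1−4)/2), so the expression behaves like sqrt(2π·49) · n^((1−4)/2) → 0.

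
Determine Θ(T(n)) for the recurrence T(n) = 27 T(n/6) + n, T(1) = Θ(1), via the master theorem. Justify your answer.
T(n) = Θ(n^(log_6 27))

Master theorem: compare f(n) = n to n^(log_6 27) where log_6 27 ≈ 1.839. Since 1 < log_6 27, we have f(n) = O(n^(log_6 27 − ε)) for some ε > 0 — Case 1. Hence T(n) = Θ(n^(log_6 27)).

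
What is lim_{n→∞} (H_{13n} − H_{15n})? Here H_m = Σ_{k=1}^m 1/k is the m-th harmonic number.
lim = ln(13/15)

Euler-Maclaurin gives H_m = ln m + γ + 1/(2m) + O(1/m^2). The γ and O(1/m) terms cancel in the difference:
  H_{13n} − H_{15n} = ln(13n) − ln(15n) + O(1/n) = ln(13/15) + O(1/n).
Hence the limit is ln(13/15).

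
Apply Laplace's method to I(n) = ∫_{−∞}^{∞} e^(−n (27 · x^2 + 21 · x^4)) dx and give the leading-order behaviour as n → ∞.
I(n) ~ sqrt(π/(27n))

φ(x) = 27 · x^2 + 21 · x^4 has its unique global minimum at x* = 0 (since φ'(x) = 54x + 84x^3 = 0 only at x = 0 for real x with both coefficients positive, and φ → ∞ as |x| → ∞). At x* = 0, φ(0) = 0 and φ''(0) = 54. Laplace's method then gives
  I(n) ~ sqrt(2π / (n · φ''(0))) · e^(−n φ(0)) = sqrt(2π / (54n)) = sqrt(π/(27n)).
The 21 · x^4 term contributes only at subleading order (an O(1/n) relative correction).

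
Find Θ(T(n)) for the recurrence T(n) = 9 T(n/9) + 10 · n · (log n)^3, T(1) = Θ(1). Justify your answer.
T(n) = Θ(n · (log n)^4)

Here log_9 9 = 1 and f(n) = 10 · n · (log n)^3 = Θ(n^(log_9 9) · (log n)^3). This is the extended Case 2 of the master theorem (f matches the critical exponent up to log factors), giving T(n) = Θ(n^(log_9 9) · (log n)^(3+1)) = Θ(n · (log n)^4).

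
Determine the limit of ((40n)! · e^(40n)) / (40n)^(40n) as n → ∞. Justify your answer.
lim = ∞

Stirling: (40n)! ~ sqrt(2π·40n) · (40n/e)^(40n). Hence
  (40n)! · e^(40n) / (40n)^(40n) ~ sqrt(2π·40n) = sqrt(2π·40) · sqrt(n) → ∞.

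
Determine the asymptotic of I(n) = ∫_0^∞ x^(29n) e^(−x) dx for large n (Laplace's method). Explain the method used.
I(n) ~ sqrt(2π·29n) · (29n/e)^(29n)

Write the integrand as exp(29n ln x − x) and set f(x) = 29n ln x − x. Then f'(x) = 29n/x − 1 = 0 at x* = 29n, and f''(x*) = −29n/x*^2 = −1/(29n). Laplace's method (interior maximum) gives
  I(n) ~ e^(f(x*)) · sqrt(2π / |f''(x*)|)
        = exp(29n ln(29n) − 29n) · sqrt(2π · 29n)
        = (29n)^(29n) e^(−29n) · sqrt(2π·29n)
        = sqrt(2π·29n) · (29n/e)^(29n).
This matches Γ(29n+1) with Stirling applied to Γ.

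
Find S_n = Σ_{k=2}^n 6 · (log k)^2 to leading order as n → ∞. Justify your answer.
S_n ~ 6 · n · (log n)^2

By integral comparison, S_n = ∫_1^n 6 · (log x)^2 dx + O((log n)^2). For the integral, the leading term of ∫_1^n (log x)^2 dx is n · (log n)^2 (by repeated integration by parts; each step lowers the log-exponent and produces a relatively O(1/log n) correction). Hence S_n ~ 6 · n · (log n)^2.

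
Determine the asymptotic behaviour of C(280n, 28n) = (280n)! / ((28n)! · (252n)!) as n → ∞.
C(280n, 28n) ~ (10000000000/387420489)^(28n) · sqrt(5/(9π·28n))

Write N = 28n. Apply Stirling to each factorial:
  (10N)! ~ sqrt(2π·10N) · (10N/e)^(10N),
  N! ~ sqrt(2π N) · (N/e)^N,
  (9N)! ~ sqrt(2π·9N) · (9N/e)^(9N).
The exponential factors combine to (10N)^(10N) / (N^N · (9N)^(9N)) = 10^(10N)/9^(9N) = (10^10/9^9)^N = (10000000000/387420489)^N.
The square-root prefactors combine to sqrt(2π·10N) / (sqrt(2π N)·sqrt(2π·9N)) = sqrt(10 / (2π·9·N)) = sqrt(5/(9π·28n)).
Substituting N = 28n: C(280n, 28n) ~ (10000000000/387420489)^(28n) · sqrt(5/(9π·28n)).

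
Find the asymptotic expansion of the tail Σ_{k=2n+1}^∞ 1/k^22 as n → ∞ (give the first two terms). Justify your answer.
Σ_{k>2n} 1/k^22 = 1/(21 · (2n)^21) − 1/(2 · (2n)^22) + O(1/(2n)^23)

Compare to the integral: ∫_{2n}^∞ x^(−22) dx = [−x^(−21)/21]_{2n}^∞ = 1/((22−1)·(2n)^21). The Euler-Maclaurin correction adds −f(2n)/2 = −1/(2·(2n)^22). Euler-Maclaurin then gives
  Σ_{k>2n} 1/k^22 = ∫_{2n}^∞ dx/x^22 − 1/(2·(2n)^22) + O(1/(2n)^23).
(Equivalently this is ζ(22) − Σ_{k≤2n} 1/k^22.)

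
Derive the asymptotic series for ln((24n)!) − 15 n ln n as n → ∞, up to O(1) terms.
ln((24n)!) − 15 n ln n = 9 n ln n + 24(ln 24 − 1) n + (1/2) ln(2π·24n) + O(1/n)

Stirling: ln((24n)!) = 24n ln(24n) − 24n + (1/2) ln(2π·24n) + O(1/n).
Expand 24n ln(24n) = 24n (ln n + ln 24) = 24n ln n + 24n ln 24.
Subtract 15n ln n: leading term is (24 − 15) n ln n = 9 n ln n. The next term is 24n ln 24 − 24n = 24(ln 24 − 1) n. Then the (1/2) ln(2π·24n) correction.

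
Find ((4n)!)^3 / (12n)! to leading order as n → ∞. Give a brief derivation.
((4n)!)^3/(12n)! ~ ((2π·4n)^(2/2) / sqrt(3)) · 3^(−3·4n)  →  0

Write N = 4n. Stirling: N! ~ sqrt(2π N)(N/e)^N and (3N)! ~ sqrt(2π·3N)·(3N/e)^(3N).
  (N!)^3/(3N)! ~ (2π N)^(3/2) (N/e)^(3N) / [sqrt(2π·3N) (3N/e)^(3N)]
     = (2π N)^(3/2) / sqrt(2π·3N) · (N/(3N))^(3N)
     = (2π N)^((3−1)/2) / sqrt(3) · 3^(−3N).
Since 3^3 > 1, the factor 3^(−3N) decays exponentially, so the ratio → 0. Substituting N = 4n gives the stated form.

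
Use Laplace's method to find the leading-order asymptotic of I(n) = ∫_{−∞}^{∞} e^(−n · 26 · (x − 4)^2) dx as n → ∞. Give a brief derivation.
I(n) = sqrt(π/(26n))

Here φ(x) = 26 · (x − 4)^2 has its unique minimum at x* = 4 with φ(x*) = 0 and φ''(x*) = 52. Laplace's method gives
  I(n) ~ e^(−n φ(x*)) · sqrt(2π / (n · φ''(x*))) = sqrt(2π / (52n)) = sqrt(π/(26n)).
This is exact: substituting u = (x − 4)·sqrt(26n) gives I(n) = (1/sqrt(26n)) ∫_{−∞}^{∞} e^(−u^2) du = sqrt(π/(26n)).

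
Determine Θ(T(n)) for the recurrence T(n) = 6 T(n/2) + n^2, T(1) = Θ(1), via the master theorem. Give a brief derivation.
T(n) = Θ(n^(log_2 6))

Master theorem: compare f(n) = n^2 to n^(log_2 6) where log_2 6 ≈ 2.585. Since 2 < log_2 6, we have f(n) = O(n^(log_2 6 − ε)) for some ε > 0 — Case 1. Hence T(n) = Θ(n^(log_2 6)).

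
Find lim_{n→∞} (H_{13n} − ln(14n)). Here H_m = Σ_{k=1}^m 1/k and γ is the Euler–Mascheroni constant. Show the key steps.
lim = ln(13/14) + γ

By Euler-Maclaurin, H_m = ln m + γ + O(1/m). So
  H_{13n} − ln(14n) = ln(13n) + γ − ln(14n) + O(1/n)
                       = ln(13/14) + γ + O(1/n).
Hence the limit is ln(13/14) + γ.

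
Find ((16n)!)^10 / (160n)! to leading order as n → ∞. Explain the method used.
((16n)!)^10/(160n)! ~ ((2π·16n)^(9/2) / sqrt(10)) · 10^(−10·16n)  →  0

Write N = 16n. Stirling: N! ~ sqrt(2π N)(N/e)^N and (10N)! ~ sqrt(2π·10N)·(10N/e)^(10N).
  (N!)^10/(10N)! ~ (2π N)^(10/2) (N/e)^(10N) / [sqrt(2π·10N) (10N/e)^(10N)]
     = (2π N)^(10/2) / sqrt(2π·10N) · (N/(10N))^(10N)
     = (2π N)^((10−1)/2) / sqrt(10) · 10^(−10N).
Since 10^10 > 1, the factor 10^(−10N) decays exponentially, so the ratio → 0. Substituting N = 16n gives the stated form.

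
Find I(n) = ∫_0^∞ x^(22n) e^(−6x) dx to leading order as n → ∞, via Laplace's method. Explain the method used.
I(n) ~ (sqrt(2π·22n) / 6) · (22n/(6e))^(22n)

Write the integrand as exp(22n ln x − 6x) and set f(x) = 22n ln x − 6x. Then f'(x) = 22n/x − 6 = 0 at x* = 22n/6, and f''(x*) = −22n/x*^2 = −6^2/(22n). Laplace's method (interior maximum) gives
  I(n) ~ e^(f(x*)) · sqrt(2π / |f''(x*)|)
        = exp(22n ln(22n/6) − 22n) · sqrt(2π · 22n / 6^2)
        = (22n/6)^(22n) e^(−22n) · sqrt(2π·22n) / 6
        = (sqrt(2π·22n) / 6) · (22n/(6e))^(22n).
This matches Γ(22n+1)/6^(22n+1) with Stirling applied to Γ.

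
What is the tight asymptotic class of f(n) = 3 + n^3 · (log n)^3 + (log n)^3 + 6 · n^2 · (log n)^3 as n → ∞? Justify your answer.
f(n) ∈ Θ(n^3 · (log n)^3)

Compare the terms by growth order. For large n, n^a · (log n)^b dominates n^a' · (log n)^b' iff a > a', or (a = a' and b > b'). Ranking the 4 terms shows the dominant one is n^3 · (log n)^3. Hence f(n) ∈ Θ(n^3 · (log n)^3).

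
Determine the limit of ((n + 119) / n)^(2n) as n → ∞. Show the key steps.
lim = e^238

Rewrite as (1 + 119/n)^(2n). By the standard limit (1 + x/n)^n → e^x, we have (1 + 119/n)^n → e^119, and raising to the 2nd power gives e^238.
More precisely, ln[(1 + 119/n)^(2n)] = 2n · ln(1 + 119/n) = 2n · (119/n + O(1/n^2)) = 238 + O(1/n) → 238.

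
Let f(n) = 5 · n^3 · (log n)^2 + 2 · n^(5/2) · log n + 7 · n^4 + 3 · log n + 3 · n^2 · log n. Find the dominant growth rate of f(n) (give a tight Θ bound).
f(n) ∈ Θ(n^4)

Compare the terms by growth order. For large n, n^a · (log n)^b dominates n^a' · (log n)^b' iff a > a', or (a = a' and b > b'). Ranking the 5 terms shows the dominant one is 7 · n^4. Hence f(n) ∈ Θ(n^4).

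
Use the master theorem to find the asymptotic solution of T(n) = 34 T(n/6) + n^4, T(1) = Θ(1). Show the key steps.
T(n) = Θ(n^4)

log_6 34 ≈ 1.968. f(n) = n^4 dominates n^(log_6 34) since 4 > 1.968, and the regularity condition a·f(n/b) = 34·(n/6)^4 = (34/1296)·n^4 ≤ c·f(n) holds with c = 34/1296 ≈ 0.0262 < 1. So this is Case 3: T(n) = Θ(f(n)) = Θ(n^4).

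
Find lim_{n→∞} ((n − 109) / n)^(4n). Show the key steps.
lim = e^(−436)

Rewrite as (1 − 109/n)^(4n). By the standard limit (1 + x/n)^n → e^x, we have (1 − 109/n)^n → e^(−109), and raising to the 4th power gives e^(−436).
More precisely, ln[(1 − 109/n)^(4n)] = 4n · ln(1 − 109/n) = 4n · (-109/n + O(1/n^2)) = -436 + O(1/n) → -436.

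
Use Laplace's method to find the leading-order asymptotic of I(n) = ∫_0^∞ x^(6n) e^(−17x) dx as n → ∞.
I(n) ~ (sqrt(2π·6n) / 17) · (6n/(17e))^(6n)

Write the integrand as exp(6n ln x − 17x) and set f(x) = 6n ln x − 17x. Then f'(x) = 6n/x − 17 = 0 at x* = 6n/17, and f''(x*) = −6n/x*^2 = −17^2/(6n). Laplace's method (interior maximum) gives
  I(n) ~ e^(f(x*)) · sqrt(2π / |f''(x*)|)
        = exp(6n ln(6n/17) − 6n) · sqrt(2π · 6n / 17^2)
        = (6n/17)^(6n) e^(−6n) · sqrt(2π·6n) / 17
        = (sqrt(2π·6n) / 17) · (6n/(17e))^(6n).
This matches Γ(6n+1)/17^(6n+1) with Stirling applied to Γ.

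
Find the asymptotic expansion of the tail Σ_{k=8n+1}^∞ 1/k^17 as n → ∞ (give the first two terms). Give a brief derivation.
Σ_{k>8n} 1/k^17 = 1/(16 · (8n)^16) − 1/(2 · (8n)^17) + O(1/(8n)^18)

Compare to the integral: ∫_{8n}^∞ x^(−17) dx = [−x^(−16)/16]_{8n}^∞ = 1/((17−1)·(8n)^16). The Euler-Maclaurin correction adds −f(8n)/2 = −1/(2·(8n)^17). Euler-Maclaurin then gives
  Σ_{k>8n} 1/k^17 = ∫_{8n}^∞ dx/x^17 − 1/(2·(8n)^17) + O(1/(8n)^18).
(Equivalently this is ζ(17) − Σ_{k≤8n} 1/k^17.)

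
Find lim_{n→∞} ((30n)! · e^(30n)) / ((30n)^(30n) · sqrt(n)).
lim = sqrt(2π·30)

Stirling: (30n)! ~ sqrt(2π·30n) · (30n/e)^(30n). Hence
  (30n)! · e^(30n) / (30n)^(30n) ~ sqrt(2π·30n).
Dividing by sqrt(n): sqrt(2π·30n) / sqrt(n) = sqrt(2π·30) · n^((1−1)/2), so the limit is sqrt(2π·30).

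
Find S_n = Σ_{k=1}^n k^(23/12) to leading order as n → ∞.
S_n ~ (12/35) · n^(35/12)

Integral comparison: Σ_{k=1}^n k^(23/12) = ∫_0^n x^(23/12) dx + O(n^(23/12)). The integral is n^(1 + 23/12) / (1 + 23/12) = n^((23+12)/12) / ((23+12)/12) = (12/35) · n^(35/12).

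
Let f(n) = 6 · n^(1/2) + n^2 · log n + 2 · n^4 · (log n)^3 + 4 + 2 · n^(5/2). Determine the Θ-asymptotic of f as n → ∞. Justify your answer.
f(n) ∈ Θ(n^4 · (log n)^3)

Compare the terms by growth order. For large n, n^a · (log n)^b dominates n^a' · (log n)^b' iff a > a', or (a = a' and b > b'). Ranking the 5 terms shows the dominant one is 2 · n^4 · (log n)^3. Hence f(n) ∈ Θ(n^4 · (log n)^3).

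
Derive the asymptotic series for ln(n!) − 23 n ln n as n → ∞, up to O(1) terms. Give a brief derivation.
ln(n!) − 23 n ln n = −22 n ln n − n + (1/2) ln(2π n) + O(1/n)

Stirling: ln((n)!) = n ln(n) − n + (1/2) ln(2π·n) + O(1/n).
Here n ln(n) = n ln n.
Subtract 23n ln n: leading term is (1 − 23) n ln n = −22 n ln n. The next term is −n. Then the (1/2) ln(2π·n) correction.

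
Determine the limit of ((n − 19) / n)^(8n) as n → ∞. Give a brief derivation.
lim = e^(−152)

Rewrite as (1 − 19/n)^(8n). By the standard limit (1 + x/n)^n → e^x, we have (1 − 19/n)^n → e^(−19), and raising to the 8th power gives e^(−152).
More precisely, ln[(1 − 19/n)^(8n)] = 8n · ln(1 − 19/n) = 8n · (-19/n + O(1/n^2)) = -152 + O(1/n) → -152.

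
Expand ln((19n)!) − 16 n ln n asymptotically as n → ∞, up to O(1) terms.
ln((19n)!) − 16 n ln n = 3 n ln n + 19(ln 19 − 1) n + (1/2) ln(2π·19n) + O(1/n)

Stirling: ln((19n)!) = 19n ln(19n) − 19n + (1/2) ln(2π·19n) + O(1/n).
Expand 19n ln(19n) = 19n (ln n + ln 19) = 19n ln n + 19n ln 19.
Subtract 16n ln n: leading term is (19 − 16) n ln n = 3 n ln n. The next term is 19n ln 19 − 19n = 19(ln 19 − 1) n. Then the (1/2) ln(2π·19n) correction.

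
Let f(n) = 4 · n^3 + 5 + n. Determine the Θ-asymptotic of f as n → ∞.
f(n) ∈ Θ(n^3)

Compare the terms by growth order. For large n, n^a · (log n)^b dominates n^a' · (log n)^b' iff a > a', or (a = a' and b > b'). Ranking the 3 terms shows the dominant one is 4 · n^3. Hence f(n) ∈ Θ(n^3).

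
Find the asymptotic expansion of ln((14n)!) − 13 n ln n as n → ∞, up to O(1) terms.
ln((14n)!) − 13 n ln n = n ln n + 14(ln 14 − 1) n + (1/2) ln(2π·14n) + O(1/n)

Stirling: ln((14n)!) = 14n ln(14n) − 14n + (1/2) ln(2π·14n) + O(1/n).
Expand 14n ln(14n) = 14n (ln n + ln 14) = 14n ln n + 14n ln 14.
Subtract 13n ln n: leading term is (14 − 13) n ln n = n ln n. The next term is 14n ln 14 − 14n = 14(ln 14 − 1) n. Then the (1/2) ln(2π·14n) correction.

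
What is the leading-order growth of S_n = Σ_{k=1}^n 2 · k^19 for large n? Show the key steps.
S_n ~ n^20 / 10

By integral comparison (Euler-Maclaurin), Σ_{k=1}^n 2 · k^19 = 2 · ∫_0^n x^19 dx + O(n^19) = 2 · n^20/20 = n^20 / 10 + O(n^19). (Equivalently, Faulhaber's formula gives the same leading term.)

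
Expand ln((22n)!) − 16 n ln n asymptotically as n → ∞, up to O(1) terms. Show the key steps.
ln((22n)!) − 16 n ln n = 6 n ln n + 22(ln 22 − 1) n + (1/2) ln(2π·22n) + O(1/n)

Stirling: ln((22n)!) = 22n ln(22n) − 22n + (1/2) ln(2π·22n) + O(1/n).
Expand 22n ln(22n) = 22n (ln n + ln 22) = 22n ln n + 22n ln 22.
Subtract 16n ln n: leading term is (22 − 16) n ln n = 6 n ln n. The next term is 22n ln 22 − 22n = 22(ln 22 − 1) n. Then the (1/2) ln(2π·22n) correction.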